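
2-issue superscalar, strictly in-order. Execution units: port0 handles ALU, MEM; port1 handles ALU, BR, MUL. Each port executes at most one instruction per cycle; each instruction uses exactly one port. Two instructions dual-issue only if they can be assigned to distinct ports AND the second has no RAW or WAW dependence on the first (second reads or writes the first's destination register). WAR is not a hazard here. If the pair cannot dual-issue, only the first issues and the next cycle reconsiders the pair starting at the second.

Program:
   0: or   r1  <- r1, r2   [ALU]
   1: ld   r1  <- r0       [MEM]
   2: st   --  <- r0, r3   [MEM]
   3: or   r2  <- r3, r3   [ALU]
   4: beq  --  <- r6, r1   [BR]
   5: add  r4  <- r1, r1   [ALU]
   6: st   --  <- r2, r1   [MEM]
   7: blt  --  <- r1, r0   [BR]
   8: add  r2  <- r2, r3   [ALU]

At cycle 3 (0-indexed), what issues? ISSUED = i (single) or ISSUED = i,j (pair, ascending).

ISSUED = 4,5

[0] i0  or.ALU  -- WAW r1
[1] i1  ld.MEM  -- no-port MEM/MEM
[2] i2/i3  st.MEM+or.ALU  -- 2-wide
[3] i4/i5  beq.BR+add.ALU  -- 2-wide
[4] i6/i7  st.MEM+blt.BR  -- 2-wide
[5] i8  add.ALU  -- tail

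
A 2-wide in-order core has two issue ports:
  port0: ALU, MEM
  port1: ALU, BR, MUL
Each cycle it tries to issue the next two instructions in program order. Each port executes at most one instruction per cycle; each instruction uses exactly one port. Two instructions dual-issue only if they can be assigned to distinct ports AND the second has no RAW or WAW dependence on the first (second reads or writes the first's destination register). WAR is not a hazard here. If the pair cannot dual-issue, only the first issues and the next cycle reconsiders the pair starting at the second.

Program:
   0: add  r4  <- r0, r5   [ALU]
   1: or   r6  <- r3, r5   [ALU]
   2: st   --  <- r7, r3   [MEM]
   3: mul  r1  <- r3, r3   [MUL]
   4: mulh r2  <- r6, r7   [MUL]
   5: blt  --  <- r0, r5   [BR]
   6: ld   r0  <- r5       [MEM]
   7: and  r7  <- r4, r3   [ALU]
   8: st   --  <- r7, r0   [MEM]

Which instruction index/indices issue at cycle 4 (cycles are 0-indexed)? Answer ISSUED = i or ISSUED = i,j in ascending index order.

#0 head=0: add.ALU/or.ALU i0+i1 dual
#1 head=2: st.MEM/mul.MUL i2+i3 dual
#2 head=4: mulh.MUL i4 no-port MUL/BR
#3 head=5: blt.BR/ld.MEM i5+i6 dual
#4 head=7: and.ALU i7 RAW r7
#5 head=8: st.MEM i8 tail

ISSUED = 7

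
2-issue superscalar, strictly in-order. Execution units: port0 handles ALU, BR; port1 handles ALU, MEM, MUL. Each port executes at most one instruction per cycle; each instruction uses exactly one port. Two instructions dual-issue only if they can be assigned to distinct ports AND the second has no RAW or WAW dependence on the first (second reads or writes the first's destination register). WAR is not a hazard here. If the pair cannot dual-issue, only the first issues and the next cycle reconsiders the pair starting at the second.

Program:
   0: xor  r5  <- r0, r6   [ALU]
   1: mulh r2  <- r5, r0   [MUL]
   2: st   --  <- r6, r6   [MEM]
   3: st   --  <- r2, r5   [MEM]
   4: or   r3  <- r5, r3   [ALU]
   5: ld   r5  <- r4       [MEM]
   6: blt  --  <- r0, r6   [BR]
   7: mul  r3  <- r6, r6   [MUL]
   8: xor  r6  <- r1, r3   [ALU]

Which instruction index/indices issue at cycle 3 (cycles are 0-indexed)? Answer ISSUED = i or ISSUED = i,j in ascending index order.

ISSUED = 3,4

  cy0 -> i0 (xor) RAW r5
  cy1 -> i1 (mulh) no-port MUL/MEM
  cy2 -> i2 (st) no-port MEM/MEM
  cy3 -> i3+i4 (st;or) dual
  cy4 -> i5+i6 (ld;blt) dual
  cy5 -> i7 (mul) RAW r3
  cy6 -> i8 (xor) tail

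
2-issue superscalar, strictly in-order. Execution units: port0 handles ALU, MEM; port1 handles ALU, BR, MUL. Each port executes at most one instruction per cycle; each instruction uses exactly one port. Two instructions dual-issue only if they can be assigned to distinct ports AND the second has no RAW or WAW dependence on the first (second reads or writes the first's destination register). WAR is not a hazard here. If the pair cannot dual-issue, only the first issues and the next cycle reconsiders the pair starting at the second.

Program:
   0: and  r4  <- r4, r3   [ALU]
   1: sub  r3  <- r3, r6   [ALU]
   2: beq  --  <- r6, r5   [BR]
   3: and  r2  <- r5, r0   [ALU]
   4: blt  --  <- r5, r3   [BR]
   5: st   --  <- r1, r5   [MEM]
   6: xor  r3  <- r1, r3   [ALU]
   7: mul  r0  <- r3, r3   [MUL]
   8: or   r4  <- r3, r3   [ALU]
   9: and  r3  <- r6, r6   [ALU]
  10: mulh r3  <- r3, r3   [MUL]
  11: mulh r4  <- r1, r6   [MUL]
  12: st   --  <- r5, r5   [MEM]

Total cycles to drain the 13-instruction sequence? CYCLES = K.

CYCLES = 8

c0: i0,i1 and.ALU+sub.ALU  2-wide
c1: i2,i3 beq.BR+and.ALU  2-wide
c2: i4,i5 blt.BR+st.MEM  2-wide
c3: i6 xor.ALU  RAW r3
c4: i7,i8 mul.MUL+or.ALU  2-wide
c5: i9 and.ALU  RAW+WAW r3
c6: i10 mulh.MUL  no-port MUL/MUL
c7: i11,i12 mulh.MUL+st.MEM  2-wide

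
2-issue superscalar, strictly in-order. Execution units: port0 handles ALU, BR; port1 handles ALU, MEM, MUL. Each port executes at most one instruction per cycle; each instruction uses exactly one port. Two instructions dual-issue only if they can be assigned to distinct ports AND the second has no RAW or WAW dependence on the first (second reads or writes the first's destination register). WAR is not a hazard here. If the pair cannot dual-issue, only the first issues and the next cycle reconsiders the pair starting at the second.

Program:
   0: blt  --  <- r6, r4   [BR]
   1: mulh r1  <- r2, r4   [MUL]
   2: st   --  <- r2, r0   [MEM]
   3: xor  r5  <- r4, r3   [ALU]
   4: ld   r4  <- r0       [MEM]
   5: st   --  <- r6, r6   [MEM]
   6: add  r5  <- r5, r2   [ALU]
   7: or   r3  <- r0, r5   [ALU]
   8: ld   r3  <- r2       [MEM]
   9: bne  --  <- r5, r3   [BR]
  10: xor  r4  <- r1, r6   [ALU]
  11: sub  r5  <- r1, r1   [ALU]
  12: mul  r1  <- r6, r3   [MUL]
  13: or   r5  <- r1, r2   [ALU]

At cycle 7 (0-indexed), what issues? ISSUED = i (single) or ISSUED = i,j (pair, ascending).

[0] i0&i1  blt/mulh  -- pair
[1] i2&i3  st/xor  -- pair
[2] i4  ld  -- no-port MEM/MEM
[3] i5&i6  st/add  -- pair
[4] i7  or  -- WAW r3
[5] i8  ld  -- RAW r3
[6] i9&i10  bne/xor  -- pair
[7] i11&i12  sub/mul  -- pair
[8] i13  or  -- tail

ISSUED = 11,12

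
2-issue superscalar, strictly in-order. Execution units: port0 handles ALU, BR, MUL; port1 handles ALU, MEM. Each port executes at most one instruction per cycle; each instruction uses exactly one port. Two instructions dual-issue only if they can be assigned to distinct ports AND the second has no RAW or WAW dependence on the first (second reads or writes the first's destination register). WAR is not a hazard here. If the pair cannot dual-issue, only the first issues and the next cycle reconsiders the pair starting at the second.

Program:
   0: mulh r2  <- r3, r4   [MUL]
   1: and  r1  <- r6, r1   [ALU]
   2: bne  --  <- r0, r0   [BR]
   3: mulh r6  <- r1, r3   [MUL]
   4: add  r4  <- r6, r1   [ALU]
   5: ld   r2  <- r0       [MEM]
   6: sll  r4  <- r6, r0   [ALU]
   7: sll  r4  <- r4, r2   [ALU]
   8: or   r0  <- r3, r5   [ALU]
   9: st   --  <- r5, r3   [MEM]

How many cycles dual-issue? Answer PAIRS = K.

c0: i0&i1 mulh/and  2-wide
c1: i2 bne  no-port BR/MUL
c2: i3 mulh  RAW r6
c3: i4&i5 add/ld  2-wide
c4: i6 sll  RAW+WAW r4
c5: i7&i8 sll/or  2-wide
c6: i9 st  tail

PAIRS = 3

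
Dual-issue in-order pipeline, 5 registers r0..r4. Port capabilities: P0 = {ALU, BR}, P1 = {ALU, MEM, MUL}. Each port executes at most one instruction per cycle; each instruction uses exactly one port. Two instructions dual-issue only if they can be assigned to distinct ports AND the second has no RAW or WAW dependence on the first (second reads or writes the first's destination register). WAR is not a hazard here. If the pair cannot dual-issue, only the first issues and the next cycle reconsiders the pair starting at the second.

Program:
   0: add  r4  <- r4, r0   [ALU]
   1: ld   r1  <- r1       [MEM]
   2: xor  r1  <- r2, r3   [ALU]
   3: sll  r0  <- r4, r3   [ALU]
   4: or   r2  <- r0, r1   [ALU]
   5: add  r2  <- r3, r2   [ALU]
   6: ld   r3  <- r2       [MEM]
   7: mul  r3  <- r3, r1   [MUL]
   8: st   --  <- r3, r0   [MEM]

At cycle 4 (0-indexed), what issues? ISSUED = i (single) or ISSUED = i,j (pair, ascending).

ISSUED = 6

#0 head=0: add/ld i0,i1 dual
#1 head=2: xor/sll i2,i3 dual
#2 head=4: or i4 RAW+WAW r2
#3 head=5: add i5 RAW r2
#4 head=6: ld i6 no-port MEM/MUL
#5 head=7: mul i7 no-port MUL/MEM
#6 head=8: st i8 tail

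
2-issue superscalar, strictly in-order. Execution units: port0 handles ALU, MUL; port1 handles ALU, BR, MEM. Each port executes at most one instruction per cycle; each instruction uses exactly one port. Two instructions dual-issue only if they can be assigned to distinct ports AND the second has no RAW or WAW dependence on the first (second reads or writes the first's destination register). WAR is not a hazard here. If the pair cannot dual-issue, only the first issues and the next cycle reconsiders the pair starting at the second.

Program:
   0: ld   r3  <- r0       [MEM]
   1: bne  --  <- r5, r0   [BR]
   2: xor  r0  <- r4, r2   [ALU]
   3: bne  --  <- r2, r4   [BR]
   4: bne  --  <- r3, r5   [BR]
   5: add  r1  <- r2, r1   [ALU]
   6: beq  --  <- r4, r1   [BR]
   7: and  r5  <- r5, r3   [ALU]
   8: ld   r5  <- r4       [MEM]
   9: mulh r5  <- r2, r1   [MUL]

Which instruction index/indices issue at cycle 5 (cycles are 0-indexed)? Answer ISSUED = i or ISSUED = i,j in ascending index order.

ISSUED = 8

[0] i0  ld.MEM  -- no-port MEM/BR
[1] i1&i2  bne.BR xor.ALU  -- pair
[2] i3  bne.BR  -- no-port BR/BR
[3] i4&i5  bne.BR add.ALU  -- pair
[4] i6&i7  beq.BR and.ALU  -- pair
[5] i8  ld.MEM  -- WAW r5
[6] i9  mulh.MUL  -- tail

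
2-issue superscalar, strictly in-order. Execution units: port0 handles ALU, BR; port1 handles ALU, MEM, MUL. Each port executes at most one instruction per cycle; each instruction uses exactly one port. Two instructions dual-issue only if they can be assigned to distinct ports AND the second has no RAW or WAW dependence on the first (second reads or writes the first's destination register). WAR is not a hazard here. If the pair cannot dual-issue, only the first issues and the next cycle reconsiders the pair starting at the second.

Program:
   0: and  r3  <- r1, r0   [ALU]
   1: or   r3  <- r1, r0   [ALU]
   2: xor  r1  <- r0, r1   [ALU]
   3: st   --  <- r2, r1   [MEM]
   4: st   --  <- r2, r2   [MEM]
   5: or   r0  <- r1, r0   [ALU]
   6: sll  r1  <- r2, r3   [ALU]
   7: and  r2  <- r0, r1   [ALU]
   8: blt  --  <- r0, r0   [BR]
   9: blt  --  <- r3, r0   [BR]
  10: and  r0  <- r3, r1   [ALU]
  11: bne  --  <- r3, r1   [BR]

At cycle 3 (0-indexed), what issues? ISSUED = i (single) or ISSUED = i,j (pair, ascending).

c0: i0 and  WAW r3
c1: i1/i2 or/xor  pair
c2: i3 st  no-port MEM/MEM
c3: i4/i5 st/or  pair
c4: i6 sll  RAW r1
c5: i7/i8 and/blt  pair
c6: i9/i10 blt/and  pair
c7: i11 bne  tail

ISSUED = 4,5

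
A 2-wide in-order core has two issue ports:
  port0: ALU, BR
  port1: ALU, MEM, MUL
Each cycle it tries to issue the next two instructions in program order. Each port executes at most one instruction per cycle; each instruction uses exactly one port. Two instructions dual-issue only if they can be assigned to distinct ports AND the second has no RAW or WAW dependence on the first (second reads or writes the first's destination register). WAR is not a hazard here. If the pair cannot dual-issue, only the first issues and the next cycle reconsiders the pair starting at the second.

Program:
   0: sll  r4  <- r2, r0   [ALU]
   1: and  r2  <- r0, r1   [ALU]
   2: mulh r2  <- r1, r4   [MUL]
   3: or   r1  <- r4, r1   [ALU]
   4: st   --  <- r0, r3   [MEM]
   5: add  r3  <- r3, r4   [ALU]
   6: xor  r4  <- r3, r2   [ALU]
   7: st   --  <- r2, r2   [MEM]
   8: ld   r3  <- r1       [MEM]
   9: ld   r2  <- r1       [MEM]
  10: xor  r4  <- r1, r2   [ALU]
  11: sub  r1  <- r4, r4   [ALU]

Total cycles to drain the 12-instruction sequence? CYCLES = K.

t=0 i0,i1:sll+and ; 2-wide
t=1 i2,i3:mulh+or ; 2-wide
t=2 i4,i5:st+add ; 2-wide
t=3 i6,i7:xor+st ; 2-wide
t=4 i8:ld ; no-port MEM/MEM
t=5 i9:ld ; RAW r2
t=6 i10:xor ; RAW r4
t=7 i11:sub ; tail

CYCLES = 8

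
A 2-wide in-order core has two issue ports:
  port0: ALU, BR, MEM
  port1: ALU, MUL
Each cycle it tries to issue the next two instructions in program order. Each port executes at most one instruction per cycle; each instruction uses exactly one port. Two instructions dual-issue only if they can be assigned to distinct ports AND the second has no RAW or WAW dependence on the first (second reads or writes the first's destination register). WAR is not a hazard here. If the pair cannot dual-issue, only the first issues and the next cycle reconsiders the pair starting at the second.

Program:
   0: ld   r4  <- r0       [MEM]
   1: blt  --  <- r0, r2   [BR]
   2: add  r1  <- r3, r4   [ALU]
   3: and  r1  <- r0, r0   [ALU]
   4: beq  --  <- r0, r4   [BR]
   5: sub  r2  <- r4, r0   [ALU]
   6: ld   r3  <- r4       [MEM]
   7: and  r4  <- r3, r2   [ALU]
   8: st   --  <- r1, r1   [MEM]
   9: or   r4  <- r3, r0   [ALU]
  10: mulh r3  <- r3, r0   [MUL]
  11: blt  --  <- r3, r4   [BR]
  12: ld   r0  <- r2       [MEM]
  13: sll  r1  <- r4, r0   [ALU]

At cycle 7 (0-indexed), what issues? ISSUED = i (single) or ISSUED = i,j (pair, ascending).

[0] i0  ld  -- no-port MEM/BR
[1] i1,i2  blt add  -- pair
[2] i3,i4  and beq  -- pair
[3] i5,i6  sub ld  -- pair
[4] i7,i8  and st  -- pair
[5] i9,i10  or mulh  -- pair
[6] i11  blt  -- no-port BR/MEM
[7] i12  ld  -- RAW r0
[8] i13  sll  -- tail

ISSUED = 12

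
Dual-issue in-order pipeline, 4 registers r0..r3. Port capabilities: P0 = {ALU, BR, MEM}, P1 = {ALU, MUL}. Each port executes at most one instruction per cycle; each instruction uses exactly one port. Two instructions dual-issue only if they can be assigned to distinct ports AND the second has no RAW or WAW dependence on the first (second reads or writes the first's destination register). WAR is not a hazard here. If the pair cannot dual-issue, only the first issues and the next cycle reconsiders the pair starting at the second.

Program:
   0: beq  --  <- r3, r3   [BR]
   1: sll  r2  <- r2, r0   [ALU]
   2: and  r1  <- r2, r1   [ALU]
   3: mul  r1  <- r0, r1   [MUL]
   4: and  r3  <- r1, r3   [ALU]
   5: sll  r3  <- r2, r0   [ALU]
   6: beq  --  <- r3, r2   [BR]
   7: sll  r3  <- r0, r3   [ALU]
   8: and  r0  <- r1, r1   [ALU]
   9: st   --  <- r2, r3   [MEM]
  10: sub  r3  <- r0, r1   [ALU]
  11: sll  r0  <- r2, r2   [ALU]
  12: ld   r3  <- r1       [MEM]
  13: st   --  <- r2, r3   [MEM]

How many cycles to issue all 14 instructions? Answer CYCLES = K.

#0 head=0: beq;sll i0,i1 dual
#1 head=2: and i2 RAW+WAW r1
#2 head=3: mul i3 RAW r1
#3 head=4: and i4 WAW r3
#4 head=5: sll i5 RAW r3
#5 head=6: beq;sll i6,i7 dual
#6 head=8: and;st i8,i9 dual
#7 head=10: sub;sll i10,i11 dual
#8 head=12: ld i12 no-port MEM/MEM
#9 head=13: st i13 tail

CYCLES = 10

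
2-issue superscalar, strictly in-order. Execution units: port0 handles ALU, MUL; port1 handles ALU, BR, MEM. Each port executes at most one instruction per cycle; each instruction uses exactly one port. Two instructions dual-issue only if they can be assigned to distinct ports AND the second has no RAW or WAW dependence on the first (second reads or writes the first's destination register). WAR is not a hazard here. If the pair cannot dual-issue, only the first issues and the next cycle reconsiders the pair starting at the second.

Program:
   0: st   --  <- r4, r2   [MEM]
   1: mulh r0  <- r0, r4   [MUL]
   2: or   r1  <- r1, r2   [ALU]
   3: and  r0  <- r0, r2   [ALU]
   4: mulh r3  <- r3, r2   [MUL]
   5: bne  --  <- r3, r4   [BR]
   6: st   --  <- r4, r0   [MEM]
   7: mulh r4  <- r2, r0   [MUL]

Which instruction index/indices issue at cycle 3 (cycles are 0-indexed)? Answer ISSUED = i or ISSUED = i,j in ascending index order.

c0: i0/i1 st/mulh  2-wide
c1: i2/i3 or/and  2-wide
c2: i4 mulh  RAW r3
c3: i5 bne  no-port BR/MEM
c4: i6/i7 st/mulh  2-wide

ISSUED = 5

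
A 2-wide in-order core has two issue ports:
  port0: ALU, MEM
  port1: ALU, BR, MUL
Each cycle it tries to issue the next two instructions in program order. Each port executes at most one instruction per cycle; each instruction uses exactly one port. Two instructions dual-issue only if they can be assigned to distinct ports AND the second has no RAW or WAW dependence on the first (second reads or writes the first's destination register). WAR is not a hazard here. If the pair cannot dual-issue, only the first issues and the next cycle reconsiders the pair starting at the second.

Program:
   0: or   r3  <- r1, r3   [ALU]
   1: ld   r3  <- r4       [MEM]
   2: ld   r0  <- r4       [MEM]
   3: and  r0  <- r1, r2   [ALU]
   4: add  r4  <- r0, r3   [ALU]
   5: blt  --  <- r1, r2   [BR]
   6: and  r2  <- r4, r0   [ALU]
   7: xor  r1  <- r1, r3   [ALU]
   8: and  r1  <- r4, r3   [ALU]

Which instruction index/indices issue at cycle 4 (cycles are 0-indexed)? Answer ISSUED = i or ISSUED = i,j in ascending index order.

ISSUED = 4,5

#0 head=0: or i0 WAW r3
#1 head=1: ld i1 no-port MEM/MEM
#2 head=2: ld i2 WAW r0
#3 head=3: and i3 RAW r0
#4 head=4: add/blt i4&i5 pair
#5 head=6: and/xor i6&i7 pair
#6 head=8: and i8 tail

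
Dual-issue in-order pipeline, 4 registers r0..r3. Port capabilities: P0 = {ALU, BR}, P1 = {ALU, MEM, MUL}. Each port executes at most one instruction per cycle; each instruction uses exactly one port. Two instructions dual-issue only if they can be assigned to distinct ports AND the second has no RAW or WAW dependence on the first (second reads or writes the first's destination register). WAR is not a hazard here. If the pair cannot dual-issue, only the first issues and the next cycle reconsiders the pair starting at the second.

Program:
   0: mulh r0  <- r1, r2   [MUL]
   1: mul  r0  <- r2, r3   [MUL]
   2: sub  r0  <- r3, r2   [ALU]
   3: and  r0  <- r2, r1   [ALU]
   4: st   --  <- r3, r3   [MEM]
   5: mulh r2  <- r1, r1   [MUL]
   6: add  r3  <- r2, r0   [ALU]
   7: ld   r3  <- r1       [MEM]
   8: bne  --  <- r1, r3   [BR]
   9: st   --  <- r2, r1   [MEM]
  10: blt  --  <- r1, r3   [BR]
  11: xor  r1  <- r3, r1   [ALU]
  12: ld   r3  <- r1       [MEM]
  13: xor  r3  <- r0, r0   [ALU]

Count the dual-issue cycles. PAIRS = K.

PAIRS = 3

c0: i0 mulh  no-port MUL/MUL
c1: i1 mul  WAW r0
c2: i2 sub  WAW r0
c3: i3+i4 and+st  pair
c4: i5 mulh  RAW r2
c5: i6 add  WAW r3
c6: i7 ld  RAW r3
c7: i8+i9 bne+st  pair
c8: i10+i11 blt+xor  pair
c9: i12 ld  WAW r3
c10: i13 xor  tail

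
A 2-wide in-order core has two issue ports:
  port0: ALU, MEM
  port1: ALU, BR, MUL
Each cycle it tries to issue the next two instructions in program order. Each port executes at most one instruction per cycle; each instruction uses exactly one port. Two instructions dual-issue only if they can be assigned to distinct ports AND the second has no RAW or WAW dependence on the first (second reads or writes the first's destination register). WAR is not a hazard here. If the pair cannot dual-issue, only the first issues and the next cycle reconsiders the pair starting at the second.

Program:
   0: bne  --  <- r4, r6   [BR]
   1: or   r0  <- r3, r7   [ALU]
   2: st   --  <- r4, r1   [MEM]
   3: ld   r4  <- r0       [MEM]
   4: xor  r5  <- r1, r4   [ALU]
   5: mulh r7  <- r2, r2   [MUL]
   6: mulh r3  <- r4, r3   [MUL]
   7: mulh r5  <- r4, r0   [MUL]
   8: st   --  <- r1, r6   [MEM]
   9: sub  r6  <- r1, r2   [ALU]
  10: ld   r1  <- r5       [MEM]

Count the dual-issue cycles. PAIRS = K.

c0: i0,i1 bne+or  pair
c1: i2 st  no-port MEM/MEM
c2: i3 ld  RAW r4
c3: i4,i5 xor+mulh  pair
c4: i6 mulh  no-port MUL/MUL
c5: i7,i8 mulh+st  pair
c6: i9,i10 sub+ld  pair

PAIRS = 4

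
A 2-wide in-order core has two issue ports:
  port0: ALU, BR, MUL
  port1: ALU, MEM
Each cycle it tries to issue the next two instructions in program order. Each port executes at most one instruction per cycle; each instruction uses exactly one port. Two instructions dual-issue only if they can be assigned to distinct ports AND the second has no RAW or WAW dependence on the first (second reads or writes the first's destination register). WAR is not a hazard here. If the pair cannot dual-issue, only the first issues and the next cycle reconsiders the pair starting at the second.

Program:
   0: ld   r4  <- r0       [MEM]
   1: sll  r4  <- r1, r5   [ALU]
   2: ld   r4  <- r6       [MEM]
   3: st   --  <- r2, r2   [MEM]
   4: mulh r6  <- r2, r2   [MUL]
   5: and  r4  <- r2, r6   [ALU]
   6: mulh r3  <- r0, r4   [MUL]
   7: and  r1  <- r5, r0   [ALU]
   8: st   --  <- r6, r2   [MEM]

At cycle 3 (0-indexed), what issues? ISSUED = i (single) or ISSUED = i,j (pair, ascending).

ISSUED = 3,4

#0 head=0: ld.MEM i0 WAW r4
#1 head=1: sll.ALU i1 WAW r4
#2 head=2: ld.MEM i2 no-port MEM/MEM
#3 head=3: st.MEM+mulh.MUL i3&i4 dual
#4 head=5: and.ALU i5 RAW r4
#5 head=6: mulh.MUL+and.ALU i6&i7 dual
#6 head=8: st.MEM i8 tail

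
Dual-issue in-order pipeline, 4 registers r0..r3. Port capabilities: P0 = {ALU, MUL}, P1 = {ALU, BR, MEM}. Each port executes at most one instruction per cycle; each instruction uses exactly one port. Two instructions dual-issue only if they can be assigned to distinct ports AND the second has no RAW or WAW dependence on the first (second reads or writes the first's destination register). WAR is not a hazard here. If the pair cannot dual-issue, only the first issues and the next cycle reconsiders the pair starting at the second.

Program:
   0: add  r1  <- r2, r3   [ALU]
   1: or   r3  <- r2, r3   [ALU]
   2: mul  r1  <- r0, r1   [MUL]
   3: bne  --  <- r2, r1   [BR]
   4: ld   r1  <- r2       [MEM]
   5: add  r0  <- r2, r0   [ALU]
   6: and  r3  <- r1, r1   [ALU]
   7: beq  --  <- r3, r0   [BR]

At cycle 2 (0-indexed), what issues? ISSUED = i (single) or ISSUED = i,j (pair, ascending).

[0] i0,i1  add;or  -- 2-wide
[1] i2  mul  -- RAW r1
[2] i3  bne  -- no-port BR/MEM
[3] i4,i5  ld;add  -- 2-wide
[4] i6  and  -- RAW r3
[5] i7  beq  -- tail

ISSUED = 3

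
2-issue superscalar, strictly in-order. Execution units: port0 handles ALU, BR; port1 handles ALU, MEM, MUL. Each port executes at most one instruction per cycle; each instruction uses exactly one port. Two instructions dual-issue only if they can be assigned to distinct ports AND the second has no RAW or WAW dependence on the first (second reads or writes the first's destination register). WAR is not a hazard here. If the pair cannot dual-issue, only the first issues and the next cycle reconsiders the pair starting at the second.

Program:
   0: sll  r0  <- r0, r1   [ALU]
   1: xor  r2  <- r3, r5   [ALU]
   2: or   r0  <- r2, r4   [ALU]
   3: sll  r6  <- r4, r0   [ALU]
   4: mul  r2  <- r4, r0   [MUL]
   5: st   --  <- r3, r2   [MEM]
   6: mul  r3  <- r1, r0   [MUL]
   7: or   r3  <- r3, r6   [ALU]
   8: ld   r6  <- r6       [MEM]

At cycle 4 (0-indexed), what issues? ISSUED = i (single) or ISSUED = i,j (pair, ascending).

ISSUED = 6

[0] i0/i1  sll.ALU;xor.ALU  -- 2-wide
[1] i2  or.ALU  -- RAW r0
[2] i3/i4  sll.ALU;mul.MUL  -- 2-wide
[3] i5  st.MEM  -- no-port MEM/MUL
[4] i6  mul.MUL  -- RAW+WAW r3
[5] i7/i8  or.ALU;ld.MEM  -- 2-wide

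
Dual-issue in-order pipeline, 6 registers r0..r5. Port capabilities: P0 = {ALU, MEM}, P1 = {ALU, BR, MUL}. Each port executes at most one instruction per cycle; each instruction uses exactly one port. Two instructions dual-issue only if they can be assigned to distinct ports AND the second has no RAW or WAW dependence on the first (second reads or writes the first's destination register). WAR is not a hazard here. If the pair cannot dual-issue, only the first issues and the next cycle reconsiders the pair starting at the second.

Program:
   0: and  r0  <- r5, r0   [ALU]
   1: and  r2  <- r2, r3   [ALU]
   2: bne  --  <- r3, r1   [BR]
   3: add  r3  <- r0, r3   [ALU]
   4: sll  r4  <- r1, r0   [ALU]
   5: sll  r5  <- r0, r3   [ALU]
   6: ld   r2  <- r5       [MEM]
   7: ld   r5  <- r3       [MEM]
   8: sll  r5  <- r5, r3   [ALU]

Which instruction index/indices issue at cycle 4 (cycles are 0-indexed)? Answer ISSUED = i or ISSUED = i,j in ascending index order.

c0: i0&i1 and+and  2-wide
c1: i2&i3 bne+add  2-wide
c2: i4&i5 sll+sll  2-wide
c3: i6 ld  no-port MEM/MEM
c4: i7 ld  RAW+WAW r5
c5: i8 sll  tail

ISSUED = 7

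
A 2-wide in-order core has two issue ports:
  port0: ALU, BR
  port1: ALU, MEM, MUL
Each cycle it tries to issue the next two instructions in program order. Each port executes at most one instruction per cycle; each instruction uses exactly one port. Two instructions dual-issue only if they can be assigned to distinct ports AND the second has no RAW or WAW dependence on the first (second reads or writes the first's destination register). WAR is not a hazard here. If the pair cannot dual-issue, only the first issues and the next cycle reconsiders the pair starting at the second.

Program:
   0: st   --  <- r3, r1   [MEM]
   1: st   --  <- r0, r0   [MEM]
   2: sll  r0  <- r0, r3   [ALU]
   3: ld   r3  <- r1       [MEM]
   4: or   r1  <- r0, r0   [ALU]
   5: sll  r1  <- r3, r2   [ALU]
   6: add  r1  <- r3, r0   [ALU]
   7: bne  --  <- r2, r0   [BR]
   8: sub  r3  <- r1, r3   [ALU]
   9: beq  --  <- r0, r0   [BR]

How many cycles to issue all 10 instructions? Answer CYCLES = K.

CYCLES = 6

c0: i0 st.MEM  no-port MEM/MEM
c1: i1+i2 st.MEM;sll.ALU  2-wide
c2: i3+i4 ld.MEM;or.ALU  2-wide
c3: i5 sll.ALU  WAW r1
c4: i6+i7 add.ALU;bne.BR  2-wide
c5: i8+i9 sub.ALU;beq.BR  2-wide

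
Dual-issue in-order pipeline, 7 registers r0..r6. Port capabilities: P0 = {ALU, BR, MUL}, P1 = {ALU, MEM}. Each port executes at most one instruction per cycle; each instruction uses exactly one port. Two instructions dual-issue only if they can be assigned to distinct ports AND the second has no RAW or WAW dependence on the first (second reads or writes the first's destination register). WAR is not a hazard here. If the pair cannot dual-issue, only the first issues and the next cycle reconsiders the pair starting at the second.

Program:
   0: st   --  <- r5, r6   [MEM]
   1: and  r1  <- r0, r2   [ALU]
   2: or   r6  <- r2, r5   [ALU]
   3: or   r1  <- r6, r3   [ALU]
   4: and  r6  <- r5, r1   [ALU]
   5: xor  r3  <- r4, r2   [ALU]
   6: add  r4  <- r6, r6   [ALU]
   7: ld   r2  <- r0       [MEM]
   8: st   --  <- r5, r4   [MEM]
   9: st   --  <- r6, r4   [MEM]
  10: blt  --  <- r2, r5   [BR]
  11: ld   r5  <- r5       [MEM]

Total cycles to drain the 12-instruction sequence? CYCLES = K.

#0 head=0: st.MEM/and.ALU i0&i1 dual
#1 head=2: or.ALU i2 RAW r6
#2 head=3: or.ALU i3 RAW r1
#3 head=4: and.ALU/xor.ALU i4&i5 dual
#4 head=6: add.ALU/ld.MEM i6&i7 dual
#5 head=8: st.MEM i8 no-port MEM/MEM
#6 head=9: st.MEM/blt.BR i9&i10 dual
#7 head=11: ld.MEM i11 tail

CYCLES = 8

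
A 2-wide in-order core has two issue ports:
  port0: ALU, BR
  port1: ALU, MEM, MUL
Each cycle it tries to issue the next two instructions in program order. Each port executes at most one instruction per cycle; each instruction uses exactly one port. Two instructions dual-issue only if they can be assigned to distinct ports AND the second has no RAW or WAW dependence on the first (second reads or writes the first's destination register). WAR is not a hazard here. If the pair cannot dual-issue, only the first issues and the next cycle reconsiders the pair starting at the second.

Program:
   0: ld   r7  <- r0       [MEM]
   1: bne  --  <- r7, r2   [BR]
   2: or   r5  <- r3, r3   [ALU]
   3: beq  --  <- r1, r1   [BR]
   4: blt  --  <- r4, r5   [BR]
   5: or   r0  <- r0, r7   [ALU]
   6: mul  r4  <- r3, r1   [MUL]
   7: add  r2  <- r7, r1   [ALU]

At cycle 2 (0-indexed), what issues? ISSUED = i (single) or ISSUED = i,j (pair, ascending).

ISSUED = 3

0. ld.MEM @i0  | RAW r7
1. bne.BR/or.ALU @i1,i2  | 2-wide
2. beq.BR @i3  | no-port BR/BR
3. blt.BR/or.ALU @i4,i5  | 2-wide
4. mul.MUL/add.ALU @i6,i7  | 2-wide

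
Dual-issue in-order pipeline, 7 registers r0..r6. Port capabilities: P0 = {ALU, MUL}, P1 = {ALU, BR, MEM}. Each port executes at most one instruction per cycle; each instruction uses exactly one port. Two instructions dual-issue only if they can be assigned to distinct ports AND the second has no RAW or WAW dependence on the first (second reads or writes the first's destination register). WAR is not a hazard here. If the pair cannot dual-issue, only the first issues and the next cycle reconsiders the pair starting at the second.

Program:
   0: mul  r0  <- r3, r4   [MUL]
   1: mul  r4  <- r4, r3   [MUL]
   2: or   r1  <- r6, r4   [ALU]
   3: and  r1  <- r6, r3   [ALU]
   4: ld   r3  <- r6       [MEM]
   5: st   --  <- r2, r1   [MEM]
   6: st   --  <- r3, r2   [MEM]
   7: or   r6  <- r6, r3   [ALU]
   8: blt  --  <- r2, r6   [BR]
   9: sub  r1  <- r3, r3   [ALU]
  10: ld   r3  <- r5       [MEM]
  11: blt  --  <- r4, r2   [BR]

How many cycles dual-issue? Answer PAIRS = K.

c0: i0 mul.MUL  no-port MUL/MUL
c1: i1 mul.MUL  RAW r4
c2: i2 or.ALU  WAW r1
c3: i3/i4 and.ALU;ld.MEM  pair
c4: i5 st.MEM  no-port MEM/MEM
c5: i6/i7 st.MEM;or.ALU  pair
c6: i8/i9 blt.BR;sub.ALU  pair
c7: i10 ld.MEM  no-port MEM/BR
c8: i11 blt.BR  tail

PAIRS = 3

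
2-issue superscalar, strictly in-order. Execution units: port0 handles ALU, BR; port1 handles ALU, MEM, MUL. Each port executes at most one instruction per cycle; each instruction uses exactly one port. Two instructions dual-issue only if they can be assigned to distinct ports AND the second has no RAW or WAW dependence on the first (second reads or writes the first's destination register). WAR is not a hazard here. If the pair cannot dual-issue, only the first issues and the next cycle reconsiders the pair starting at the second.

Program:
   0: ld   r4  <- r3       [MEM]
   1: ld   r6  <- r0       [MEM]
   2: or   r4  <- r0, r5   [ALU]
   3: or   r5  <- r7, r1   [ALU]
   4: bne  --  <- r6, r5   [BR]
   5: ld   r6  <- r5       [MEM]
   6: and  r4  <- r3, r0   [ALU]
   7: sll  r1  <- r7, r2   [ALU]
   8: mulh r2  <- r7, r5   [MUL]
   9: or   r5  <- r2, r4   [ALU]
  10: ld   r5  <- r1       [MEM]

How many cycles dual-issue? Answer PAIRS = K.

  cy0 -> i0 (ld) no-port MEM/MEM
  cy1 -> i1&i2 (ld or) dual
  cy2 -> i3 (or) RAW r5
  cy3 -> i4&i5 (bne ld) dual
  cy4 -> i6&i7 (and sll) dual
  cy5 -> i8 (mulh) RAW r2
  cy6 -> i9 (or) WAW r5
  cy7 -> i10 (ld) tail

PAIRS = 3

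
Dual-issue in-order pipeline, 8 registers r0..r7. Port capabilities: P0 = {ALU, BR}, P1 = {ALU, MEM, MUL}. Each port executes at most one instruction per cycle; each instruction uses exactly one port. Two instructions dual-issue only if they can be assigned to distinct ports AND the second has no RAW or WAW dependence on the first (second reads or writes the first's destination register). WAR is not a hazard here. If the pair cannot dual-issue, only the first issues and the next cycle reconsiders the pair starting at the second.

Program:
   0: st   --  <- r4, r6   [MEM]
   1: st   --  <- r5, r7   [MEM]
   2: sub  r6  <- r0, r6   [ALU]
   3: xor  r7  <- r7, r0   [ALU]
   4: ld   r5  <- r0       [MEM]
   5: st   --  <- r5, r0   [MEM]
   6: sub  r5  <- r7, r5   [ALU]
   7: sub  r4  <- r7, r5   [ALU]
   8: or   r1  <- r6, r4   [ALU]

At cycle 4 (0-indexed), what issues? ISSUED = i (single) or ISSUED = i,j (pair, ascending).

ISSUED = 7

t=0 i0:st ; no-port MEM/MEM
t=1 i1,i2:st+sub ; 2-wide
t=2 i3,i4:xor+ld ; 2-wide
t=3 i5,i6:st+sub ; 2-wide
t=4 i7:sub ; RAW r4
t=5 i8:or ; tail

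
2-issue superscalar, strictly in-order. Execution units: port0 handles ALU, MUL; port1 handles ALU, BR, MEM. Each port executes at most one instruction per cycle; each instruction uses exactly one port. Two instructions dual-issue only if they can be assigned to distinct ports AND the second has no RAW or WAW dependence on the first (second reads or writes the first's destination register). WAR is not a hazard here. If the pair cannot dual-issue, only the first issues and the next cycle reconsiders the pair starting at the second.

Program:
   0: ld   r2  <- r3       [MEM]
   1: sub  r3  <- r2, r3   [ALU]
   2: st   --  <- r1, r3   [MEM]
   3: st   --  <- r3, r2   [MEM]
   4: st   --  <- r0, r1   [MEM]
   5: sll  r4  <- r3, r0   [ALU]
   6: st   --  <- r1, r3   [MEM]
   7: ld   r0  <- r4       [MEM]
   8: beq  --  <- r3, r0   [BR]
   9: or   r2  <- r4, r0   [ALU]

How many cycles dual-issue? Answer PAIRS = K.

#0 head=0: ld i0 RAW r2
#1 head=1: sub i1 RAW r3
#2 head=2: st i2 no-port MEM/MEM
#3 head=3: st i3 no-port MEM/MEM
#4 head=4: st+sll i4&i5 pair
#5 head=6: st i6 no-port MEM/MEM
#6 head=7: ld i7 no-port MEM/BR
#7 head=8: beq+or i8&i9 pair

PAIRS = 2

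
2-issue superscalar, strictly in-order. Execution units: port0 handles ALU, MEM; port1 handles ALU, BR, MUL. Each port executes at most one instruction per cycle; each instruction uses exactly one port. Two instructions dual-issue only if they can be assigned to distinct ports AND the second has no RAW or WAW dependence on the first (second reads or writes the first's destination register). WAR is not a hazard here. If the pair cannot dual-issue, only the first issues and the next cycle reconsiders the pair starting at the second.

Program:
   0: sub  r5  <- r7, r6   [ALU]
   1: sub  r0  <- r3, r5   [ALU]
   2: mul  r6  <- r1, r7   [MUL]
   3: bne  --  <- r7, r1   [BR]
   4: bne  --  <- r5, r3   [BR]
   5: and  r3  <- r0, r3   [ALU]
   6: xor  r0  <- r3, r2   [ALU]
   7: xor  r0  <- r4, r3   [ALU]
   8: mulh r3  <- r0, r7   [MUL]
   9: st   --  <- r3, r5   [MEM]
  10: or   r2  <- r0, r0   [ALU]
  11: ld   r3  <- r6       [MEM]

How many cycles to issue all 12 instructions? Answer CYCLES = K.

CYCLES = 9

#0 head=0: sub i0 RAW r5
#1 head=1: sub+mul i1&i2 pair
#2 head=3: bne i3 no-port BR/BR
#3 head=4: bne+and i4&i5 pair
#4 head=6: xor i6 WAW r0
#5 head=7: xor i7 RAW r0
#6 head=8: mulh i8 RAW r3
#7 head=9: st+or i9&i10 pair
#8 head=11: ld i11 tail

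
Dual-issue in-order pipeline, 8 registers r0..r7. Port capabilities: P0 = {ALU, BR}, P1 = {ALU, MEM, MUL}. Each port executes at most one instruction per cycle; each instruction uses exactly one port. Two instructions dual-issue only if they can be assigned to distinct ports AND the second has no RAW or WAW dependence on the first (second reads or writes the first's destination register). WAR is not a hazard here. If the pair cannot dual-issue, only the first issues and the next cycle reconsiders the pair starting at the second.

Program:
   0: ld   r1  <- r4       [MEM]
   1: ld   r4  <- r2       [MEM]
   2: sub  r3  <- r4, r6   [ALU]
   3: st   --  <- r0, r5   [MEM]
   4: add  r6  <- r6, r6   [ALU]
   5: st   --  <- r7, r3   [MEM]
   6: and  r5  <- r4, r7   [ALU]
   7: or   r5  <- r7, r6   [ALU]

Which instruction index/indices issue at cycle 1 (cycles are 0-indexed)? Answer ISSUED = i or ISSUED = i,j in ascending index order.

ISSUED = 1

t=0 i0:ld ; no-port MEM/MEM
t=1 i1:ld ; RAW r4
t=2 i2,i3:sub st ; pair
t=3 i4,i5:add st ; pair
t=4 i6:and ; WAW r5
t=5 i7:or ; tail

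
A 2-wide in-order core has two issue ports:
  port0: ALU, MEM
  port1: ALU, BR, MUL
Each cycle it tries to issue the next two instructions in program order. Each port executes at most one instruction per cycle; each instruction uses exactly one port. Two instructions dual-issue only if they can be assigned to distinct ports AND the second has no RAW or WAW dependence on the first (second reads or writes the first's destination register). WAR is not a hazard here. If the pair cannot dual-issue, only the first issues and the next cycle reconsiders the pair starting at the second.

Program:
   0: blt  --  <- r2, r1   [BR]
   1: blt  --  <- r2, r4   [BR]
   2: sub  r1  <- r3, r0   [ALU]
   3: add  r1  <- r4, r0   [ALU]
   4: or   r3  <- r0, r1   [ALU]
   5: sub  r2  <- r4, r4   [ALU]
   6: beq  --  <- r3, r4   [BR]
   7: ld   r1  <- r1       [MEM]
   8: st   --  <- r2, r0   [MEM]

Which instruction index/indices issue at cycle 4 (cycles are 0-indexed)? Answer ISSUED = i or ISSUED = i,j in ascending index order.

t=0 i0:blt.BR ; no-port BR/BR
t=1 i1,i2:blt.BR sub.ALU ; 2-wide
t=2 i3:add.ALU ; RAW r1
t=3 i4,i5:or.ALU sub.ALU ; 2-wide
t=4 i6,i7:beq.BR ld.MEM ; 2-wide
t=5 i8:st.MEM ; tail

ISSUED = 6,7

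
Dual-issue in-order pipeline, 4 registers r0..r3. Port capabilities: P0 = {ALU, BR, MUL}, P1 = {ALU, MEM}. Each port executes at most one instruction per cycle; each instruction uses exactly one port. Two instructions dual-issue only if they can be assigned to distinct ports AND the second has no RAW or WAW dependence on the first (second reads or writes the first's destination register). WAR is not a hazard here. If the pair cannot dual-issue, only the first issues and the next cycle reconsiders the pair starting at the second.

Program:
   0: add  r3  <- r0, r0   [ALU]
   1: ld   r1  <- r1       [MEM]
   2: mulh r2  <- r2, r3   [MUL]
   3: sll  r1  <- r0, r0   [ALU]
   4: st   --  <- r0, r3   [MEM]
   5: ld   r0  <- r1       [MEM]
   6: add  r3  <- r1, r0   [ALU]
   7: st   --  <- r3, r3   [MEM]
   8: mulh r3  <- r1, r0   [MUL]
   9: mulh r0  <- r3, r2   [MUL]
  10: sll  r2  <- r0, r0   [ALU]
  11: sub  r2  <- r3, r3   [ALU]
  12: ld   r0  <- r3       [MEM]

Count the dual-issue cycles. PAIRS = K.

PAIRS = 4

c0: i0/i1 add;ld  dual
c1: i2/i3 mulh;sll  dual
c2: i4 st  no-port MEM/MEM
c3: i5 ld  RAW r0
c4: i6 add  RAW r3
c5: i7/i8 st;mulh  dual
c6: i9 mulh  RAW r0
c7: i10 sll  WAW r2
c8: i11/i12 sub;ld  dual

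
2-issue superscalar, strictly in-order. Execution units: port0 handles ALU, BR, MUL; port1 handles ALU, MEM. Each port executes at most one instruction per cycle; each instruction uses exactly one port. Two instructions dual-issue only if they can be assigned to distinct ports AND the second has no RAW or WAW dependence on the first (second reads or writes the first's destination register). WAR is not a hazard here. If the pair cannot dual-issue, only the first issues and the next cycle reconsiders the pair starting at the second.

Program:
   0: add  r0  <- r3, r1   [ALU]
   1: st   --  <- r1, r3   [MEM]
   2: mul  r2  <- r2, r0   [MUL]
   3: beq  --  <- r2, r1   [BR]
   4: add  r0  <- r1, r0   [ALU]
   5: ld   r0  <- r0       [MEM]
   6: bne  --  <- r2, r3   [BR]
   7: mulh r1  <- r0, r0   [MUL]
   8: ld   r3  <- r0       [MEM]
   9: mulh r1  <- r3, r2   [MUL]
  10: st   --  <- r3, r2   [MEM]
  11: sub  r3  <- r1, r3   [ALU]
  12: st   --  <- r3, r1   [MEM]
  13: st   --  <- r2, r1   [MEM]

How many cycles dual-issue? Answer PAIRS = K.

PAIRS = 5

  cy0 -> i0,i1 (add.ALU;st.MEM) pair
  cy1 -> i2 (mul.MUL) no-port MUL/BR
  cy2 -> i3,i4 (beq.BR;add.ALU) pair
  cy3 -> i5,i6 (ld.MEM;bne.BR) pair
  cy4 -> i7,i8 (mulh.MUL;ld.MEM) pair
  cy5 -> i9,i10 (mulh.MUL;st.MEM) pair
  cy6 -> i11 (sub.ALU) RAW r3
  cy7 -> i12 (st.MEM) no-port MEM/MEM
  cy8 -> i13 (st.MEM) tail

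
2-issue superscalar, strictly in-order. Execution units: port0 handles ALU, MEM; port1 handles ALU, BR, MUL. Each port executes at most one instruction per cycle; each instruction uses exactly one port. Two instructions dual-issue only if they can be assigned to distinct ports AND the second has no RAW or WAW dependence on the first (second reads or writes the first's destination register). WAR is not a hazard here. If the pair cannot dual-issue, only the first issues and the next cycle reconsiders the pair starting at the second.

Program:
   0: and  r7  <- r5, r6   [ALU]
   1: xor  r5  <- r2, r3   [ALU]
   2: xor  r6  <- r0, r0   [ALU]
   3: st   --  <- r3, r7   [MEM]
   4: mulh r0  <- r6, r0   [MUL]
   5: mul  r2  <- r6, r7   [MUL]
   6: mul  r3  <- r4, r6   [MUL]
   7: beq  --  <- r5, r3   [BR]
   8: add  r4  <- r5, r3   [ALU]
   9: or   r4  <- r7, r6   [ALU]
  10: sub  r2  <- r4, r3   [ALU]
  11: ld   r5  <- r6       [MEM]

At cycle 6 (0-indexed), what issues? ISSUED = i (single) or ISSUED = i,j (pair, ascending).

ISSUED = 9

  cy0 -> i0,i1 (and.ALU/xor.ALU) 2-wide
  cy1 -> i2,i3 (xor.ALU/st.MEM) 2-wide
  cy2 -> i4 (mulh.MUL) no-port MUL/MUL
  cy3 -> i5 (mul.MUL) no-port MUL/MUL
  cy4 -> i6 (mul.MUL) no-port MUL/BR
  cy5 -> i7,i8 (beq.BR/add.ALU) 2-wide
  cy6 -> i9 (or.ALU) RAW r4
  cy7 -> i10,i11 (sub.ALU/ld.MEM) 2-wide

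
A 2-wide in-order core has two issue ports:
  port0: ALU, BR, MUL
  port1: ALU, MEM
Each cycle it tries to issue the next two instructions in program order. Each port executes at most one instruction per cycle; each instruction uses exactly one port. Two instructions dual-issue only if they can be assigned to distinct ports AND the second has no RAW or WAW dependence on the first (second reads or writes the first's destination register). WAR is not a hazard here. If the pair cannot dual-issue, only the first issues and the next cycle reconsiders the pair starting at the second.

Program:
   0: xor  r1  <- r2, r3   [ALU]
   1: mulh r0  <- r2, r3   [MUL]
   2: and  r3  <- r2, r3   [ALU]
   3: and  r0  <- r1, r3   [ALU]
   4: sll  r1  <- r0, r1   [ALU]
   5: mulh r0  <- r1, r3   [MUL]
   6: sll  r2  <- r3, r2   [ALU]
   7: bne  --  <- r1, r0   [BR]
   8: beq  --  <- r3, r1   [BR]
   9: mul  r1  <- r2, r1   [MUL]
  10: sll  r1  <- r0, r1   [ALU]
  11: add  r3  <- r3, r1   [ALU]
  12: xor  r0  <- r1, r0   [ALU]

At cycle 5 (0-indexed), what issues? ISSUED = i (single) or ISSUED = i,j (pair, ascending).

ISSUED = 7

[0] i0&i1  xor;mulh  -- 2-wide
[1] i2  and  -- RAW r3
[2] i3  and  -- RAW r0
[3] i4  sll  -- RAW r1
[4] i5&i6  mulh;sll  -- 2-wide
[5] i7  bne  -- no-port BR/BR
[6] i8  beq  -- no-port BR/MUL
[7] i9  mul  -- RAW+WAW r1
[8] i10  sll  -- RAW r1
[9] i11&i12  add;xor  -- 2-wide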